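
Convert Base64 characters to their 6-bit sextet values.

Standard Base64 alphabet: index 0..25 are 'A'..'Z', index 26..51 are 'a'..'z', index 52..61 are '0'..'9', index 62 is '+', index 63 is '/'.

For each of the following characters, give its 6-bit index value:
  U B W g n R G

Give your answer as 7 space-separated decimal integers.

Answer: 20 1 22 32 39 17 6

Derivation:
'U': A..Z range, ord('U') − ord('A') = 20
'B': A..Z range, ord('B') − ord('A') = 1
'W': A..Z range, ord('W') − ord('A') = 22
'g': a..z range, 26 + ord('g') − ord('a') = 32
'n': a..z range, 26 + ord('n') − ord('a') = 39
'R': A..Z range, ord('R') − ord('A') = 17
'G': A..Z range, ord('G') − ord('A') = 6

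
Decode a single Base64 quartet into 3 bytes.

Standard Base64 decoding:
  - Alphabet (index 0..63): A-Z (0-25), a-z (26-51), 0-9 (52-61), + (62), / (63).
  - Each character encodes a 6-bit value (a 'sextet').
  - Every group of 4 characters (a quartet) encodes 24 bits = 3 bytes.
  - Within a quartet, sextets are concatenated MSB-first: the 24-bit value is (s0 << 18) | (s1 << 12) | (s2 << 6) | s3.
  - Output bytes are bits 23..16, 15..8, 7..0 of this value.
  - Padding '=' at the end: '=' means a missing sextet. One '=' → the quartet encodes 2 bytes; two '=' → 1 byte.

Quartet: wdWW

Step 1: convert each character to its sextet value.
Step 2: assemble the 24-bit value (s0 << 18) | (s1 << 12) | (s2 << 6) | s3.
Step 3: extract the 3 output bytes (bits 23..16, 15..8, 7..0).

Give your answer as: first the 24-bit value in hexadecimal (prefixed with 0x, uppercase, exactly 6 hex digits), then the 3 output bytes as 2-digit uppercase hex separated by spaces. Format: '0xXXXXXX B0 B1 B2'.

Sextets: w=48, d=29, W=22, W=22
24-bit: (48<<18) | (29<<12) | (22<<6) | 22
      = 0xC00000 | 0x01D000 | 0x000580 | 0x000016
      = 0xC1D596
Bytes: (v>>16)&0xFF=C1, (v>>8)&0xFF=D5, v&0xFF=96

Answer: 0xC1D596 C1 D5 96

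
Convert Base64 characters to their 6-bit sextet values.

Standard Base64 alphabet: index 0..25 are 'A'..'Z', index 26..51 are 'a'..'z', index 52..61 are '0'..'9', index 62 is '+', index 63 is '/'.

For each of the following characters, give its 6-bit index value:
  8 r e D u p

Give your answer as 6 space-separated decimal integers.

Answer: 60 43 30 3 46 41

Derivation:
'8': 0..9 range, 52 + ord('8') − ord('0') = 60
'r': a..z range, 26 + ord('r') − ord('a') = 43
'e': a..z range, 26 + ord('e') − ord('a') = 30
'D': A..Z range, ord('D') − ord('A') = 3
'u': a..z range, 26 + ord('u') − ord('a') = 46
'p': a..z range, 26 + ord('p') − ord('a') = 41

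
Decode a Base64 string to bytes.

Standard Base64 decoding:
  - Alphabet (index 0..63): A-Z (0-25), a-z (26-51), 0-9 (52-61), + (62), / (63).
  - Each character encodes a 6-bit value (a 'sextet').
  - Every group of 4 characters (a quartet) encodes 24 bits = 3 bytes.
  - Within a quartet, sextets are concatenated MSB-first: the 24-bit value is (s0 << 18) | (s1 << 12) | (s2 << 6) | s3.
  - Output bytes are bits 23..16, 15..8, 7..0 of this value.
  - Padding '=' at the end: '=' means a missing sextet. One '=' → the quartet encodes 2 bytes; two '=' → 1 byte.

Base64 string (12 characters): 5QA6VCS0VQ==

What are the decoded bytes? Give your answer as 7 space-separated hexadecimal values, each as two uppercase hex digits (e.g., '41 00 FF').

Answer: E5 00 3A 54 24 B4 55

Derivation:
After char 0 ('5'=57): chars_in_quartet=1 acc=0x39 bytes_emitted=0
After char 1 ('Q'=16): chars_in_quartet=2 acc=0xE50 bytes_emitted=0
After char 2 ('A'=0): chars_in_quartet=3 acc=0x39400 bytes_emitted=0
After char 3 ('6'=58): chars_in_quartet=4 acc=0xE5003A -> emit E5 00 3A, reset; bytes_emitted=3
After char 4 ('V'=21): chars_in_quartet=1 acc=0x15 bytes_emitted=3
After char 5 ('C'=2): chars_in_quartet=2 acc=0x542 bytes_emitted=3
After char 6 ('S'=18): chars_in_quartet=3 acc=0x15092 bytes_emitted=3
After char 7 ('0'=52): chars_in_quartet=4 acc=0x5424B4 -> emit 54 24 B4, reset; bytes_emitted=6
After char 8 ('V'=21): chars_in_quartet=1 acc=0x15 bytes_emitted=6
After char 9 ('Q'=16): chars_in_quartet=2 acc=0x550 bytes_emitted=6
Padding '==': partial quartet acc=0x550 -> emit 55; bytes_emitted=7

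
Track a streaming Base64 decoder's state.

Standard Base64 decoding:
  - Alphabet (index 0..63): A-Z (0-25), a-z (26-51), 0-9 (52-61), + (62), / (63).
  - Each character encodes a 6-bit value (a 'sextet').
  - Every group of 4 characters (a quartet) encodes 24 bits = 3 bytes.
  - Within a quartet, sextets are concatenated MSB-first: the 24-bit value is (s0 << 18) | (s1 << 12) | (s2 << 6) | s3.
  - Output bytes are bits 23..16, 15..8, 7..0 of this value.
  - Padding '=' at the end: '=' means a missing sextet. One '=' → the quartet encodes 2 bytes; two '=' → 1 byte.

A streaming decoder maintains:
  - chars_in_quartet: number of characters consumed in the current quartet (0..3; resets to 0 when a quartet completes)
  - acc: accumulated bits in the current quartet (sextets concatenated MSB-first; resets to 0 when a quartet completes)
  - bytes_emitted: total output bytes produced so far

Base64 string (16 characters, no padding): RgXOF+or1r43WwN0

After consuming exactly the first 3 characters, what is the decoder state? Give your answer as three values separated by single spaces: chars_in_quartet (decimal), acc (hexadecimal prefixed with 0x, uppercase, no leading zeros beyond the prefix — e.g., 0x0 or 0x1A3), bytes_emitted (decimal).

Answer: 3 0x11817 0

Derivation:
After char 0 ('R'=17): chars_in_quartet=1 acc=0x11 bytes_emitted=0
After char 1 ('g'=32): chars_in_quartet=2 acc=0x460 bytes_emitted=0
After char 2 ('X'=23): chars_in_quartet=3 acc=0x11817 bytes_emitted=0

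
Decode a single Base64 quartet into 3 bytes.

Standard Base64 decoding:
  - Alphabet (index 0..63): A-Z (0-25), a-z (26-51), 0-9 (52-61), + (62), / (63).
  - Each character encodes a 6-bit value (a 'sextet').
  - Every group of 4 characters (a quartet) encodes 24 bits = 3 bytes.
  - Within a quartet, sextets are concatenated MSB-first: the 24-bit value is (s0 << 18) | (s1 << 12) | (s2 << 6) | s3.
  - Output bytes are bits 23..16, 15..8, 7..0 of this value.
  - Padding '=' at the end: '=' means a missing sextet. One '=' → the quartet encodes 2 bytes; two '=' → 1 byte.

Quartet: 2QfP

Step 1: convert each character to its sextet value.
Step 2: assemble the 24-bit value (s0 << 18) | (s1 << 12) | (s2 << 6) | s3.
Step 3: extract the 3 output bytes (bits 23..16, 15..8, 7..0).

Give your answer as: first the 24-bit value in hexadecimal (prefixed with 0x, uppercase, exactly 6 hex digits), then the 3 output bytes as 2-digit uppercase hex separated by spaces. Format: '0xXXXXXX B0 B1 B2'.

Sextets: 2=54, Q=16, f=31, P=15
24-bit: (54<<18) | (16<<12) | (31<<6) | 15
      = 0xD80000 | 0x010000 | 0x0007C0 | 0x00000F
      = 0xD907CF
Bytes: (v>>16)&0xFF=D9, (v>>8)&0xFF=07, v&0xFF=CF

Answer: 0xD907CF D9 07 CF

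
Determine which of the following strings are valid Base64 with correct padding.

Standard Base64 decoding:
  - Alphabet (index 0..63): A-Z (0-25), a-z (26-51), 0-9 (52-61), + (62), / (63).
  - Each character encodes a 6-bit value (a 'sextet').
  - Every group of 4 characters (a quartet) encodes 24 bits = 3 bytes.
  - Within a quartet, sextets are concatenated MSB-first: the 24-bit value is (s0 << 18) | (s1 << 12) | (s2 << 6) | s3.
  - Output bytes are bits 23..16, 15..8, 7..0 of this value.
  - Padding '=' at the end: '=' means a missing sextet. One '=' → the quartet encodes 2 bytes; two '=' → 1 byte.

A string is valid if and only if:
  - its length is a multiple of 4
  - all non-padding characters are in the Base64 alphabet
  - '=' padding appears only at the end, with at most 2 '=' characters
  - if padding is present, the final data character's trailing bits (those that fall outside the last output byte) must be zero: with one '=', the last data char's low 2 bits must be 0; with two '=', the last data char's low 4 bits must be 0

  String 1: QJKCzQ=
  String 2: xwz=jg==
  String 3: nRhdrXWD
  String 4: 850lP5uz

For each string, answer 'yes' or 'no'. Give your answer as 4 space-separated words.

Answer: no no yes yes

Derivation:
String 1: 'QJKCzQ=' → invalid (len=7 not mult of 4)
String 2: 'xwz=jg==' → invalid (bad char(s): ['=']; '=' in middle)
String 3: 'nRhdrXWD' → valid
String 4: '850lP5uz' → valid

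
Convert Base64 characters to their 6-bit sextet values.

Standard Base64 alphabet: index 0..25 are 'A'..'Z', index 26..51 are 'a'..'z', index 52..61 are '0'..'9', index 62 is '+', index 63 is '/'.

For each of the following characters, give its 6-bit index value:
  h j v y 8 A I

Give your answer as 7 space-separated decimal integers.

Answer: 33 35 47 50 60 0 8

Derivation:
'h': a..z range, 26 + ord('h') − ord('a') = 33
'j': a..z range, 26 + ord('j') − ord('a') = 35
'v': a..z range, 26 + ord('v') − ord('a') = 47
'y': a..z range, 26 + ord('y') − ord('a') = 50
'8': 0..9 range, 52 + ord('8') − ord('0') = 60
'A': A..Z range, ord('A') − ord('A') = 0
'I': A..Z range, ord('I') − ord('A') = 8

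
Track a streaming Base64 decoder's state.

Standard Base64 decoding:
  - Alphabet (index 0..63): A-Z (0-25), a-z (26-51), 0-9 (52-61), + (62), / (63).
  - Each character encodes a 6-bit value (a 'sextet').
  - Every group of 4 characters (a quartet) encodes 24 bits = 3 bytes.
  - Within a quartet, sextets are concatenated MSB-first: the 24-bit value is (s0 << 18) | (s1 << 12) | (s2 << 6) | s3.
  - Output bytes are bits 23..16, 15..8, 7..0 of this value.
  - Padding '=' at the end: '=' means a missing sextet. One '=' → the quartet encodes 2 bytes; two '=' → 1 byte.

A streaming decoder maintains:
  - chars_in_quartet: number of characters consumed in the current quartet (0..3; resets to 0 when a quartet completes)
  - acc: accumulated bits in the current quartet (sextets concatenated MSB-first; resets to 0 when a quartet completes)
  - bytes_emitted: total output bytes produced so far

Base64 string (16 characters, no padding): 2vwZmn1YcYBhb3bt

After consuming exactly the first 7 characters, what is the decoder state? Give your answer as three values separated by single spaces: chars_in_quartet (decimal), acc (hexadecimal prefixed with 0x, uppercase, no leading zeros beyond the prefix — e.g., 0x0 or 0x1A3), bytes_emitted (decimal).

Answer: 3 0x269F5 3

Derivation:
After char 0 ('2'=54): chars_in_quartet=1 acc=0x36 bytes_emitted=0
After char 1 ('v'=47): chars_in_quartet=2 acc=0xDAF bytes_emitted=0
After char 2 ('w'=48): chars_in_quartet=3 acc=0x36BF0 bytes_emitted=0
After char 3 ('Z'=25): chars_in_quartet=4 acc=0xDAFC19 -> emit DA FC 19, reset; bytes_emitted=3
After char 4 ('m'=38): chars_in_quartet=1 acc=0x26 bytes_emitted=3
After char 5 ('n'=39): chars_in_quartet=2 acc=0x9A7 bytes_emitted=3
After char 6 ('1'=53): chars_in_quartet=3 acc=0x269F5 bytes_emitted=3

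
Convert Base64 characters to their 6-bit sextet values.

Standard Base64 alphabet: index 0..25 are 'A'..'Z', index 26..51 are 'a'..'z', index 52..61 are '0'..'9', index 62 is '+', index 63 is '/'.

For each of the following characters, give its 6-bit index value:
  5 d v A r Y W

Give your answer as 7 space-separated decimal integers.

Answer: 57 29 47 0 43 24 22

Derivation:
'5': 0..9 range, 52 + ord('5') − ord('0') = 57
'd': a..z range, 26 + ord('d') − ord('a') = 29
'v': a..z range, 26 + ord('v') − ord('a') = 47
'A': A..Z range, ord('A') − ord('A') = 0
'r': a..z range, 26 + ord('r') − ord('a') = 43
'Y': A..Z range, ord('Y') − ord('A') = 24
'W': A..Z range, ord('W') − ord('A') = 22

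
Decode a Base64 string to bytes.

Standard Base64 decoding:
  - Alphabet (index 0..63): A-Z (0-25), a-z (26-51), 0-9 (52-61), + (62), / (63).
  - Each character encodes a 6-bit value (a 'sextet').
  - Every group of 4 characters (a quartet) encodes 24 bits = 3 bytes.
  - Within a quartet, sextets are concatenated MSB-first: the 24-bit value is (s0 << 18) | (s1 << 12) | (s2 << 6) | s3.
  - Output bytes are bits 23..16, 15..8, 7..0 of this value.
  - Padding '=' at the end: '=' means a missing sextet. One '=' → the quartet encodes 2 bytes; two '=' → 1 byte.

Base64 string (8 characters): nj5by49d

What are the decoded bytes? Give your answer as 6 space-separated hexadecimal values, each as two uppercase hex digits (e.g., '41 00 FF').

After char 0 ('n'=39): chars_in_quartet=1 acc=0x27 bytes_emitted=0
After char 1 ('j'=35): chars_in_quartet=2 acc=0x9E3 bytes_emitted=0
After char 2 ('5'=57): chars_in_quartet=3 acc=0x278F9 bytes_emitted=0
After char 3 ('b'=27): chars_in_quartet=4 acc=0x9E3E5B -> emit 9E 3E 5B, reset; bytes_emitted=3
After char 4 ('y'=50): chars_in_quartet=1 acc=0x32 bytes_emitted=3
After char 5 ('4'=56): chars_in_quartet=2 acc=0xCB8 bytes_emitted=3
After char 6 ('9'=61): chars_in_quartet=3 acc=0x32E3D bytes_emitted=3
After char 7 ('d'=29): chars_in_quartet=4 acc=0xCB8F5D -> emit CB 8F 5D, reset; bytes_emitted=6

Answer: 9E 3E 5B CB 8F 5D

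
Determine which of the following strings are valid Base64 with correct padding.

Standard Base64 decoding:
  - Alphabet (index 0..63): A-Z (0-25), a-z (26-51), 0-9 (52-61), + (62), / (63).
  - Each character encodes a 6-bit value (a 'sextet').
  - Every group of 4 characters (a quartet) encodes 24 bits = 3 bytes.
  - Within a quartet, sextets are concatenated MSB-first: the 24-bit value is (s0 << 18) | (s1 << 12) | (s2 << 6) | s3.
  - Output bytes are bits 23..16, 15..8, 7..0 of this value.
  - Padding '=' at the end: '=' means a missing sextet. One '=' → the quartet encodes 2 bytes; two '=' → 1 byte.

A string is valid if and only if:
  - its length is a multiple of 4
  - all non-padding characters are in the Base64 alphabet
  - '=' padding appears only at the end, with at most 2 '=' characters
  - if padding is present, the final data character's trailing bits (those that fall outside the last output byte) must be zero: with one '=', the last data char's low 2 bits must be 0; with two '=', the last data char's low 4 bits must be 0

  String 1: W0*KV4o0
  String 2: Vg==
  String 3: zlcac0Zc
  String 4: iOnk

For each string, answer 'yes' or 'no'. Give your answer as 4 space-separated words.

String 1: 'W0*KV4o0' → invalid (bad char(s): ['*'])
String 2: 'Vg==' → valid
String 3: 'zlcac0Zc' → valid
String 4: 'iOnk' → valid

Answer: no yes yes yes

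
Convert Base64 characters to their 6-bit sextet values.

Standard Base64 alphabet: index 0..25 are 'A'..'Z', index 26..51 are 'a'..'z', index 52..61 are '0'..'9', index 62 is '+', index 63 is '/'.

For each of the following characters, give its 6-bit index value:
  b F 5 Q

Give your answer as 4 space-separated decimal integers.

'b': a..z range, 26 + ord('b') − ord('a') = 27
'F': A..Z range, ord('F') − ord('A') = 5
'5': 0..9 range, 52 + ord('5') − ord('0') = 57
'Q': A..Z range, ord('Q') − ord('A') = 16

Answer: 27 5 57 16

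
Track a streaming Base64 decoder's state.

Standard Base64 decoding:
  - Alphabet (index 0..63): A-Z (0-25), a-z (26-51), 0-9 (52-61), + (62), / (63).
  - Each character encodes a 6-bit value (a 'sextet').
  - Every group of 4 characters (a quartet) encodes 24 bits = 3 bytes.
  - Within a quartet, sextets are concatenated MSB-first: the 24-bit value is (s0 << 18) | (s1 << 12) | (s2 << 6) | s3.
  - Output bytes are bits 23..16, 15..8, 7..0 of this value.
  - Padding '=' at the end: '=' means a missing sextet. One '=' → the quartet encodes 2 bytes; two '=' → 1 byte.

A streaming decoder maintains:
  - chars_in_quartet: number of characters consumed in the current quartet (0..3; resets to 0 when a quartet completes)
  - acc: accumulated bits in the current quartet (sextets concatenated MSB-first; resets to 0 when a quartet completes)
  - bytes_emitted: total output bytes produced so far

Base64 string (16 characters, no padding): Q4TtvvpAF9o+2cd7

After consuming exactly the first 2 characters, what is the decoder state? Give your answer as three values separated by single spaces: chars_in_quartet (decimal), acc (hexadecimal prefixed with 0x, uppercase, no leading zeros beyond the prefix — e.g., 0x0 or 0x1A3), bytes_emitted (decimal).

After char 0 ('Q'=16): chars_in_quartet=1 acc=0x10 bytes_emitted=0
After char 1 ('4'=56): chars_in_quartet=2 acc=0x438 bytes_emitted=0

Answer: 2 0x438 0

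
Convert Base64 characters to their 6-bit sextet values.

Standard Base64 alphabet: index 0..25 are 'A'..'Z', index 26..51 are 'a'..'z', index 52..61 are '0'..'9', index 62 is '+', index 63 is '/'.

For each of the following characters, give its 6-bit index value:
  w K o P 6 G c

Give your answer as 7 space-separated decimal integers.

'w': a..z range, 26 + ord('w') − ord('a') = 48
'K': A..Z range, ord('K') − ord('A') = 10
'o': a..z range, 26 + ord('o') − ord('a') = 40
'P': A..Z range, ord('P') − ord('A') = 15
'6': 0..9 range, 52 + ord('6') − ord('0') = 58
'G': A..Z range, ord('G') − ord('A') = 6
'c': a..z range, 26 + ord('c') − ord('a') = 28

Answer: 48 10 40 15 58 6 28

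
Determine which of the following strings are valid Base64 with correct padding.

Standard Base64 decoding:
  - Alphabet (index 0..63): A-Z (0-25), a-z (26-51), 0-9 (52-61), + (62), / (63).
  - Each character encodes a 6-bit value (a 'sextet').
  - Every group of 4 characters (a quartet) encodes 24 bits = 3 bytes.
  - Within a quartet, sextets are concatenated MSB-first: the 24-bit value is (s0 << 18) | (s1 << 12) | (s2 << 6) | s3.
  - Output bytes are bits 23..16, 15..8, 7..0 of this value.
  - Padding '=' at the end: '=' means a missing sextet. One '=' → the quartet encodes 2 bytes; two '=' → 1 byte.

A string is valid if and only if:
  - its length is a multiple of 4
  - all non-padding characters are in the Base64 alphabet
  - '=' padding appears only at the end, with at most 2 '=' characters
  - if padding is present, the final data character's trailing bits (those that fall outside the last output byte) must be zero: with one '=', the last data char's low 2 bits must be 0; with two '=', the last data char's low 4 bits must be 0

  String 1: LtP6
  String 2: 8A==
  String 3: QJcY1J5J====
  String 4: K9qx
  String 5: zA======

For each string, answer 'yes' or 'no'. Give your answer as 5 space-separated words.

Answer: yes yes no yes no

Derivation:
String 1: 'LtP6' → valid
String 2: '8A==' → valid
String 3: 'QJcY1J5J====' → invalid (4 pad chars (max 2))
String 4: 'K9qx' → valid
String 5: 'zA======' → invalid (6 pad chars (max 2))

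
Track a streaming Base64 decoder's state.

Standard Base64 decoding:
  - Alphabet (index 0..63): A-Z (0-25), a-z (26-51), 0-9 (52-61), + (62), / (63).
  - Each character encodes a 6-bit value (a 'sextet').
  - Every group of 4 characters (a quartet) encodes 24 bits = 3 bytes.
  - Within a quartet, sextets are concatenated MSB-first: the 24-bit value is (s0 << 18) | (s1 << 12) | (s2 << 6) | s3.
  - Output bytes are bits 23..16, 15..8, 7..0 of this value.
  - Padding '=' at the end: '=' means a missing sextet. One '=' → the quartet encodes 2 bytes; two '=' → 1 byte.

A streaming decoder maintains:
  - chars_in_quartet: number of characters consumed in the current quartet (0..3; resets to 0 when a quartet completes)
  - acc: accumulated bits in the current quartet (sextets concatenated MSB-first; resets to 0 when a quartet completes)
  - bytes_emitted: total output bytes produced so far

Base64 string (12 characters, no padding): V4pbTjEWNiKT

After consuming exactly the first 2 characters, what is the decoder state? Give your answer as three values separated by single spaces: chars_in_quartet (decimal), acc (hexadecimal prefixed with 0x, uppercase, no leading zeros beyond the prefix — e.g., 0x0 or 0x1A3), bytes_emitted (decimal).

Answer: 2 0x578 0

Derivation:
After char 0 ('V'=21): chars_in_quartet=1 acc=0x15 bytes_emitted=0
After char 1 ('4'=56): chars_in_quartet=2 acc=0x578 bytes_emitted=0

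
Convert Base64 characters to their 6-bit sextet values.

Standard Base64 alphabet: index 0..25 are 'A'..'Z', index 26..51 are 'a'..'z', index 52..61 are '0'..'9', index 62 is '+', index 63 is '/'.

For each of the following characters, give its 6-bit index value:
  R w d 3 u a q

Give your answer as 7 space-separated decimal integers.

'R': A..Z range, ord('R') − ord('A') = 17
'w': a..z range, 26 + ord('w') − ord('a') = 48
'd': a..z range, 26 + ord('d') − ord('a') = 29
'3': 0..9 range, 52 + ord('3') − ord('0') = 55
'u': a..z range, 26 + ord('u') − ord('a') = 46
'a': a..z range, 26 + ord('a') − ord('a') = 26
'q': a..z range, 26 + ord('q') − ord('a') = 42

Answer: 17 48 29 55 46 26 42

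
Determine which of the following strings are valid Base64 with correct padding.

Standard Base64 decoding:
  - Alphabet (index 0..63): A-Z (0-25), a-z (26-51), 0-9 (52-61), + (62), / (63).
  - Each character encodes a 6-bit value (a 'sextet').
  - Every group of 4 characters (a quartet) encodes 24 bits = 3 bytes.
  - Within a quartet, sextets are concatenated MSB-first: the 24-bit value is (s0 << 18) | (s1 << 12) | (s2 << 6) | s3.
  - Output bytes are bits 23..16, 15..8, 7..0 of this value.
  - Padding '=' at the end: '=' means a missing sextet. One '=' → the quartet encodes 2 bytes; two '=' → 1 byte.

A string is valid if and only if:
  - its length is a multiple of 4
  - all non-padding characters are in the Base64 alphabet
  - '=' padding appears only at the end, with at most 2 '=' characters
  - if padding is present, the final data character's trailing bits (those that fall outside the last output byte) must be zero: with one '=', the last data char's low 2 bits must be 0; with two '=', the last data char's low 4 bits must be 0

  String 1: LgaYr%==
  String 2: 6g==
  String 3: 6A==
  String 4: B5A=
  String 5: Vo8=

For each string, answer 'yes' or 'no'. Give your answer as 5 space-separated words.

Answer: no yes yes yes yes

Derivation:
String 1: 'LgaYr%==' → invalid (bad char(s): ['%'])
String 2: '6g==' → valid
String 3: '6A==' → valid
String 4: 'B5A=' → valid
String 5: 'Vo8=' → valid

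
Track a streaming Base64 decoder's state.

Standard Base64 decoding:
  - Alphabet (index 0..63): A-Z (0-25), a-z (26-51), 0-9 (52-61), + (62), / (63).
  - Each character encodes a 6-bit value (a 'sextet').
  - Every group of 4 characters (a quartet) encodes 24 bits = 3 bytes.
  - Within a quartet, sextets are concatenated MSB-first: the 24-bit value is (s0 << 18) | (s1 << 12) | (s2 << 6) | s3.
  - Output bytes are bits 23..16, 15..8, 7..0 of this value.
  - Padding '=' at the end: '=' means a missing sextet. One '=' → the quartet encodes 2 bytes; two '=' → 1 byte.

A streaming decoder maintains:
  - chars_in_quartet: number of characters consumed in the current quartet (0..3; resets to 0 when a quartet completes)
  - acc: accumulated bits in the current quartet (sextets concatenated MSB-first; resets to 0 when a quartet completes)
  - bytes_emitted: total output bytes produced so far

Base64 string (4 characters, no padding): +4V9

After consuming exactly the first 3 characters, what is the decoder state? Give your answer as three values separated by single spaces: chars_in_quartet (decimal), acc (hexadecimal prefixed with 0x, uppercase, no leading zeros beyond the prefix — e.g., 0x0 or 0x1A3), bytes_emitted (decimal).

Answer: 3 0x3EE15 0

Derivation:
After char 0 ('+'=62): chars_in_quartet=1 acc=0x3E bytes_emitted=0
After char 1 ('4'=56): chars_in_quartet=2 acc=0xFB8 bytes_emitted=0
After char 2 ('V'=21): chars_in_quartet=3 acc=0x3EE15 bytes_emitted=0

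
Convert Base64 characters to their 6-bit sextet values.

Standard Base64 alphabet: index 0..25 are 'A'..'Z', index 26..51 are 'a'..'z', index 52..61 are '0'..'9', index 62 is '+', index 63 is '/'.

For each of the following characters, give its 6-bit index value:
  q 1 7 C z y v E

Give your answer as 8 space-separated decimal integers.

Answer: 42 53 59 2 51 50 47 4

Derivation:
'q': a..z range, 26 + ord('q') − ord('a') = 42
'1': 0..9 range, 52 + ord('1') − ord('0') = 53
'7': 0..9 range, 52 + ord('7') − ord('0') = 59
'C': A..Z range, ord('C') − ord('A') = 2
'z': a..z range, 26 + ord('z') − ord('a') = 51
'y': a..z range, 26 + ord('y') − ord('a') = 50
'v': a..z range, 26 + ord('v') − ord('a') = 47
'E': A..Z range, ord('E') − ord('A') = 4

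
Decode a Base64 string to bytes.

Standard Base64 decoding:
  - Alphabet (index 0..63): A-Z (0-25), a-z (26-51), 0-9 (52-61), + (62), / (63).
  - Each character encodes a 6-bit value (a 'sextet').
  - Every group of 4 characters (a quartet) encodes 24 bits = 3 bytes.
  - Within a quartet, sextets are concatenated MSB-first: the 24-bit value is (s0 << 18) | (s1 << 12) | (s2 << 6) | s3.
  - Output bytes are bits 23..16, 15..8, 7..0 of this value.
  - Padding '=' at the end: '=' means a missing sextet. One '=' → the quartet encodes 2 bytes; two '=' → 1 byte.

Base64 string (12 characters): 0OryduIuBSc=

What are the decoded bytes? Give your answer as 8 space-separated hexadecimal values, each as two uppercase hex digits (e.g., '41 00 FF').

After char 0 ('0'=52): chars_in_quartet=1 acc=0x34 bytes_emitted=0
After char 1 ('O'=14): chars_in_quartet=2 acc=0xD0E bytes_emitted=0
After char 2 ('r'=43): chars_in_quartet=3 acc=0x343AB bytes_emitted=0
After char 3 ('y'=50): chars_in_quartet=4 acc=0xD0EAF2 -> emit D0 EA F2, reset; bytes_emitted=3
After char 4 ('d'=29): chars_in_quartet=1 acc=0x1D bytes_emitted=3
After char 5 ('u'=46): chars_in_quartet=2 acc=0x76E bytes_emitted=3
After char 6 ('I'=8): chars_in_quartet=3 acc=0x1DB88 bytes_emitted=3
After char 7 ('u'=46): chars_in_quartet=4 acc=0x76E22E -> emit 76 E2 2E, reset; bytes_emitted=6
After char 8 ('B'=1): chars_in_quartet=1 acc=0x1 bytes_emitted=6
After char 9 ('S'=18): chars_in_quartet=2 acc=0x52 bytes_emitted=6
After char 10 ('c'=28): chars_in_quartet=3 acc=0x149C bytes_emitted=6
Padding '=': partial quartet acc=0x149C -> emit 05 27; bytes_emitted=8

Answer: D0 EA F2 76 E2 2E 05 27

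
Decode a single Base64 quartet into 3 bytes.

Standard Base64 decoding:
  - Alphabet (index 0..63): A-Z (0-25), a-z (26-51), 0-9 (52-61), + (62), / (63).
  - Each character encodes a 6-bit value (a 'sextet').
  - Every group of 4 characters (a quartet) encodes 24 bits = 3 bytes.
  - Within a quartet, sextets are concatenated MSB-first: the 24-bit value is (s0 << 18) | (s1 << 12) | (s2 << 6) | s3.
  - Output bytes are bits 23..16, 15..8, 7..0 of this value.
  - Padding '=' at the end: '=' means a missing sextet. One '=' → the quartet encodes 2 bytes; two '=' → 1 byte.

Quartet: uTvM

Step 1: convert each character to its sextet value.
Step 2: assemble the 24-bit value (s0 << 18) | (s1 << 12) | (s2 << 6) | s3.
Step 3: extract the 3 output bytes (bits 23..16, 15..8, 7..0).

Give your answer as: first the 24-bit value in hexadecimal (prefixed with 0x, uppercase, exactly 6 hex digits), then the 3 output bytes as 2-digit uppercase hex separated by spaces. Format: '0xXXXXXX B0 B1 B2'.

Answer: 0xB93BCC B9 3B CC

Derivation:
Sextets: u=46, T=19, v=47, M=12
24-bit: (46<<18) | (19<<12) | (47<<6) | 12
      = 0xB80000 | 0x013000 | 0x000BC0 | 0x00000C
      = 0xB93BCC
Bytes: (v>>16)&0xFF=B9, (v>>8)&0xFF=3B, v&0xFF=CC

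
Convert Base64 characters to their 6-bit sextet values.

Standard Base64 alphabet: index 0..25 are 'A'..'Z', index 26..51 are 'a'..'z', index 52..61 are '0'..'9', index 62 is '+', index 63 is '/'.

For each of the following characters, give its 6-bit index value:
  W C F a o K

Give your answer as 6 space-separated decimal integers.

'W': A..Z range, ord('W') − ord('A') = 22
'C': A..Z range, ord('C') − ord('A') = 2
'F': A..Z range, ord('F') − ord('A') = 5
'a': a..z range, 26 + ord('a') − ord('a') = 26
'o': a..z range, 26 + ord('o') − ord('a') = 40
'K': A..Z range, ord('K') − ord('A') = 10

Answer: 22 2 5 26 40 10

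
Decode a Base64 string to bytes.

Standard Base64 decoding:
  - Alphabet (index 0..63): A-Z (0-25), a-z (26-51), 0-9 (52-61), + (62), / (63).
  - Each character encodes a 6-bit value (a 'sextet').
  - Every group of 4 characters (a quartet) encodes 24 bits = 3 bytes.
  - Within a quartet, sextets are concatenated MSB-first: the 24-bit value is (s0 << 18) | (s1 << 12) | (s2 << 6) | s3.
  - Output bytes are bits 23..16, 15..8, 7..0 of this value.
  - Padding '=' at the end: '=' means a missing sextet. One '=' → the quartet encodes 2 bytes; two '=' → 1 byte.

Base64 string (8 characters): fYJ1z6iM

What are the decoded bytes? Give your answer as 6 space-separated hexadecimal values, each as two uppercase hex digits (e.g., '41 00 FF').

After char 0 ('f'=31): chars_in_quartet=1 acc=0x1F bytes_emitted=0
After char 1 ('Y'=24): chars_in_quartet=2 acc=0x7D8 bytes_emitted=0
After char 2 ('J'=9): chars_in_quartet=3 acc=0x1F609 bytes_emitted=0
After char 3 ('1'=53): chars_in_quartet=4 acc=0x7D8275 -> emit 7D 82 75, reset; bytes_emitted=3
After char 4 ('z'=51): chars_in_quartet=1 acc=0x33 bytes_emitted=3
After char 5 ('6'=58): chars_in_quartet=2 acc=0xCFA bytes_emitted=3
After char 6 ('i'=34): chars_in_quartet=3 acc=0x33EA2 bytes_emitted=3
After char 7 ('M'=12): chars_in_quartet=4 acc=0xCFA88C -> emit CF A8 8C, reset; bytes_emitted=6

Answer: 7D 82 75 CF A8 8C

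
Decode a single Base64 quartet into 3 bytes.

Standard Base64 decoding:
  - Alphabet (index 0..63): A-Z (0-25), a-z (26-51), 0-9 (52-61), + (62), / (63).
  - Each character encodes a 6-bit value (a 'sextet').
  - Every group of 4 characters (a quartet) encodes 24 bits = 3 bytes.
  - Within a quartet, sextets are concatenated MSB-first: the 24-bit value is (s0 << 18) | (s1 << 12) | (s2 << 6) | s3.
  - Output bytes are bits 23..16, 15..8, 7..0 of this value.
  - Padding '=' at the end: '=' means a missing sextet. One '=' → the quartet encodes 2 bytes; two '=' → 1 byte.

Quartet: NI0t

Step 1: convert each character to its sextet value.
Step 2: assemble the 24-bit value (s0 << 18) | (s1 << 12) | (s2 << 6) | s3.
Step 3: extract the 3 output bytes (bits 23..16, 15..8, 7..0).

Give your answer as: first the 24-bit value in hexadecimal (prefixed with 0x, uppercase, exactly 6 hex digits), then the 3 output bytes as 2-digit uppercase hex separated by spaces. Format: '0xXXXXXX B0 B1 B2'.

Sextets: N=13, I=8, 0=52, t=45
24-bit: (13<<18) | (8<<12) | (52<<6) | 45
      = 0x340000 | 0x008000 | 0x000D00 | 0x00002D
      = 0x348D2D
Bytes: (v>>16)&0xFF=34, (v>>8)&0xFF=8D, v&0xFF=2D

Answer: 0x348D2D 34 8D 2D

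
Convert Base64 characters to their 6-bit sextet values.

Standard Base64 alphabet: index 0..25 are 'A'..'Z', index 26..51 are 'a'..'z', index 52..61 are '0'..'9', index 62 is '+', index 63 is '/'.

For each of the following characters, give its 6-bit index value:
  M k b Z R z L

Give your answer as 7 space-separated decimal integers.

Answer: 12 36 27 25 17 51 11

Derivation:
'M': A..Z range, ord('M') − ord('A') = 12
'k': a..z range, 26 + ord('k') − ord('a') = 36
'b': a..z range, 26 + ord('b') − ord('a') = 27
'Z': A..Z range, ord('Z') − ord('A') = 25
'R': A..Z range, ord('R') − ord('A') = 17
'z': a..z range, 26 + ord('z') − ord('a') = 51
'L': A..Z range, ord('L') − ord('A') = 11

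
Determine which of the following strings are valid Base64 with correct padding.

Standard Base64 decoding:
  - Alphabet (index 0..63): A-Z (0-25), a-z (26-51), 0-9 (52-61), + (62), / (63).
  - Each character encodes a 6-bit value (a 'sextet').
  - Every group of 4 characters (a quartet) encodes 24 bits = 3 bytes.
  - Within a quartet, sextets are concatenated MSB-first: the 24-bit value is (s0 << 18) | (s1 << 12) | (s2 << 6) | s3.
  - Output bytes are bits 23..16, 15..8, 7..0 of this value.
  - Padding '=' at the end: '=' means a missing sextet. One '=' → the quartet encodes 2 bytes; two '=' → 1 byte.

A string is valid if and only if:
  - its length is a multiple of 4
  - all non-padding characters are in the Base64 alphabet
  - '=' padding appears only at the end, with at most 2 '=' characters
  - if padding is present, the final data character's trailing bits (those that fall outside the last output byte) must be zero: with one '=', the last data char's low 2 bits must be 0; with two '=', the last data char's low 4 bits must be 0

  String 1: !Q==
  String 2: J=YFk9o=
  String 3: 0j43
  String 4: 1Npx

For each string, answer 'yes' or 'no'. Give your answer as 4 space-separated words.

Answer: no no yes yes

Derivation:
String 1: '!Q==' → invalid (bad char(s): ['!'])
String 2: 'J=YFk9o=' → invalid (bad char(s): ['=']; '=' in middle)
String 3: '0j43' → valid
String 4: '1Npx' → valid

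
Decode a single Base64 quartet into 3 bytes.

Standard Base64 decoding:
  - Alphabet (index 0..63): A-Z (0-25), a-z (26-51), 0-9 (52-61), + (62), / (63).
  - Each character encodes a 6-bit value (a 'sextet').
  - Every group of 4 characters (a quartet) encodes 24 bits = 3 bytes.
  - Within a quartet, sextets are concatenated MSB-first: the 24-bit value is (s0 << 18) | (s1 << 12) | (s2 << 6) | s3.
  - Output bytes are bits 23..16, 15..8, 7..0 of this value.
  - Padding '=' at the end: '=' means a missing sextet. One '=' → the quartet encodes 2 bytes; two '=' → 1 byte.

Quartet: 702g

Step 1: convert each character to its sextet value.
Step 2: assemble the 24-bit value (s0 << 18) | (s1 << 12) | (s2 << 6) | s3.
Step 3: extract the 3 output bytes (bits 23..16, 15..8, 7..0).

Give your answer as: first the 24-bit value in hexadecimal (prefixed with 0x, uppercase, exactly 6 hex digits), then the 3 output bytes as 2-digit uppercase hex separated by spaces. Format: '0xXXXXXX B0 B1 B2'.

Sextets: 7=59, 0=52, 2=54, g=32
24-bit: (59<<18) | (52<<12) | (54<<6) | 32
      = 0xEC0000 | 0x034000 | 0x000D80 | 0x000020
      = 0xEF4DA0
Bytes: (v>>16)&0xFF=EF, (v>>8)&0xFF=4D, v&0xFF=A0

Answer: 0xEF4DA0 EF 4D A0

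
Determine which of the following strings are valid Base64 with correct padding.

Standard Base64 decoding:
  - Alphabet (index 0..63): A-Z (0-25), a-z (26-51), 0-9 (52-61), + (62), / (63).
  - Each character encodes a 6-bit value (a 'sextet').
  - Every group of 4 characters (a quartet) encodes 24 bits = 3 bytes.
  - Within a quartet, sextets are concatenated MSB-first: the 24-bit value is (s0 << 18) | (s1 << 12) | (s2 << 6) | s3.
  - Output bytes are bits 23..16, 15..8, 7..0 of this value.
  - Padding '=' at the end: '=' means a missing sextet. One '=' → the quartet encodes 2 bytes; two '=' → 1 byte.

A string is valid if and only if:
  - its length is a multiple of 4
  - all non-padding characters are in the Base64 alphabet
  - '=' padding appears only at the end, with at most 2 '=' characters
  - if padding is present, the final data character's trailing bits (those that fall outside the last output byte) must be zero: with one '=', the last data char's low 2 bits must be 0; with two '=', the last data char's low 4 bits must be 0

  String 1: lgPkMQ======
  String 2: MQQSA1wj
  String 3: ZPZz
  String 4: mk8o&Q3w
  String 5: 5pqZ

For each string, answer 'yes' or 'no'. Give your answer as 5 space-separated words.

Answer: no yes yes no yes

Derivation:
String 1: 'lgPkMQ======' → invalid (6 pad chars (max 2))
String 2: 'MQQSA1wj' → valid
String 3: 'ZPZz' → valid
String 4: 'mk8o&Q3w' → invalid (bad char(s): ['&'])
String 5: '5pqZ' → valid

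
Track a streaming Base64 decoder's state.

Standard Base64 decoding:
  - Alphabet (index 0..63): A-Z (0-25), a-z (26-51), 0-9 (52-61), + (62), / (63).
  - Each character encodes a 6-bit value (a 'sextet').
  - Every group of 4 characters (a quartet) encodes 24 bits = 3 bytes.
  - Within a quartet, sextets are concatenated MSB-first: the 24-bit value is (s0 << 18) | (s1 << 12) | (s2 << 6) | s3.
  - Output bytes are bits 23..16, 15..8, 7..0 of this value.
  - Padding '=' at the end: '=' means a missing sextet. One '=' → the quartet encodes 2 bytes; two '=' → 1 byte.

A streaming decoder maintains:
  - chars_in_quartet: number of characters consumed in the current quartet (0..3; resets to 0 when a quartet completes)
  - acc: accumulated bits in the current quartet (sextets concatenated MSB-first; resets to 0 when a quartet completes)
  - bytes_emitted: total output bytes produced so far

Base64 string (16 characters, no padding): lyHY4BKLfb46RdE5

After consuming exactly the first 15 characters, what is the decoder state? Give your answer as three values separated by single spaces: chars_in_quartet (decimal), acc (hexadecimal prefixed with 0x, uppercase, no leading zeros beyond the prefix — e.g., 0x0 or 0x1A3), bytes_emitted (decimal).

After char 0 ('l'=37): chars_in_quartet=1 acc=0x25 bytes_emitted=0
After char 1 ('y'=50): chars_in_quartet=2 acc=0x972 bytes_emitted=0
After char 2 ('H'=7): chars_in_quartet=3 acc=0x25C87 bytes_emitted=0
After char 3 ('Y'=24): chars_in_quartet=4 acc=0x9721D8 -> emit 97 21 D8, reset; bytes_emitted=3
After char 4 ('4'=56): chars_in_quartet=1 acc=0x38 bytes_emitted=3
After char 5 ('B'=1): chars_in_quartet=2 acc=0xE01 bytes_emitted=3
After char 6 ('K'=10): chars_in_quartet=3 acc=0x3804A bytes_emitted=3
After char 7 ('L'=11): chars_in_quartet=4 acc=0xE0128B -> emit E0 12 8B, reset; bytes_emitted=6
After char 8 ('f'=31): chars_in_quartet=1 acc=0x1F bytes_emitted=6
After char 9 ('b'=27): chars_in_quartet=2 acc=0x7DB bytes_emitted=6
After char 10 ('4'=56): chars_in_quartet=3 acc=0x1F6F8 bytes_emitted=6
After char 11 ('6'=58): chars_in_quartet=4 acc=0x7DBE3A -> emit 7D BE 3A, reset; bytes_emitted=9
After char 12 ('R'=17): chars_in_quartet=1 acc=0x11 bytes_emitted=9
After char 13 ('d'=29): chars_in_quartet=2 acc=0x45D bytes_emitted=9
After char 14 ('E'=4): chars_in_quartet=3 acc=0x11744 bytes_emitted=9

Answer: 3 0x11744 9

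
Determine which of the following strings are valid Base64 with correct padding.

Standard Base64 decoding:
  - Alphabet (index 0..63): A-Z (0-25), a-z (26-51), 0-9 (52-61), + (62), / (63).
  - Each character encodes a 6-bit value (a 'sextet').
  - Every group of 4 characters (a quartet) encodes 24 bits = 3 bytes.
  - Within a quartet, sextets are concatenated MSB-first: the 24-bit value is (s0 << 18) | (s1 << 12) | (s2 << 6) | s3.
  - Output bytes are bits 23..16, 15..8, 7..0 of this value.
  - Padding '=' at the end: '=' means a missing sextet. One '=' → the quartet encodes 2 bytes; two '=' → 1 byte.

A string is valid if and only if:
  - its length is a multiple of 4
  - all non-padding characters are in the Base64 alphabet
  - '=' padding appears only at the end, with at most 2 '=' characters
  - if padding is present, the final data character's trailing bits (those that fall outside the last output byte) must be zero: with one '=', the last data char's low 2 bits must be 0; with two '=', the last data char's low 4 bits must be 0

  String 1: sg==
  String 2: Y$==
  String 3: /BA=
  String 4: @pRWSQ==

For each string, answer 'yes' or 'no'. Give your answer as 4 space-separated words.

String 1: 'sg==' → valid
String 2: 'Y$==' → invalid (bad char(s): ['$'])
String 3: '/BA=' → valid
String 4: '@pRWSQ==' → invalid (bad char(s): ['@'])

Answer: yes no yes no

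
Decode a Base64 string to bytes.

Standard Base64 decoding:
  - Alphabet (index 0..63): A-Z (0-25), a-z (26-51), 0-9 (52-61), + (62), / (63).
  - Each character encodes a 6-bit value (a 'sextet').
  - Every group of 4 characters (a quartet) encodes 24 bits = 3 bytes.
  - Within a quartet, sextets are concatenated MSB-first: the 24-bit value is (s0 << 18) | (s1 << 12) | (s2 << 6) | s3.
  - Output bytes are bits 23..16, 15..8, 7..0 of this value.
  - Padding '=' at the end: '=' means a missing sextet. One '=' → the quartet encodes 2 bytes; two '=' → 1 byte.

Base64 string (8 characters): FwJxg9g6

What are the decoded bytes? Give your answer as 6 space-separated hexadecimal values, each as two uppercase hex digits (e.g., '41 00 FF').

After char 0 ('F'=5): chars_in_quartet=1 acc=0x5 bytes_emitted=0
After char 1 ('w'=48): chars_in_quartet=2 acc=0x170 bytes_emitted=0
After char 2 ('J'=9): chars_in_quartet=3 acc=0x5C09 bytes_emitted=0
After char 3 ('x'=49): chars_in_quartet=4 acc=0x170271 -> emit 17 02 71, reset; bytes_emitted=3
After char 4 ('g'=32): chars_in_quartet=1 acc=0x20 bytes_emitted=3
After char 5 ('9'=61): chars_in_quartet=2 acc=0x83D bytes_emitted=3
After char 6 ('g'=32): chars_in_quartet=3 acc=0x20F60 bytes_emitted=3
After char 7 ('6'=58): chars_in_quartet=4 acc=0x83D83A -> emit 83 D8 3A, reset; bytes_emitted=6

Answer: 17 02 71 83 D8 3A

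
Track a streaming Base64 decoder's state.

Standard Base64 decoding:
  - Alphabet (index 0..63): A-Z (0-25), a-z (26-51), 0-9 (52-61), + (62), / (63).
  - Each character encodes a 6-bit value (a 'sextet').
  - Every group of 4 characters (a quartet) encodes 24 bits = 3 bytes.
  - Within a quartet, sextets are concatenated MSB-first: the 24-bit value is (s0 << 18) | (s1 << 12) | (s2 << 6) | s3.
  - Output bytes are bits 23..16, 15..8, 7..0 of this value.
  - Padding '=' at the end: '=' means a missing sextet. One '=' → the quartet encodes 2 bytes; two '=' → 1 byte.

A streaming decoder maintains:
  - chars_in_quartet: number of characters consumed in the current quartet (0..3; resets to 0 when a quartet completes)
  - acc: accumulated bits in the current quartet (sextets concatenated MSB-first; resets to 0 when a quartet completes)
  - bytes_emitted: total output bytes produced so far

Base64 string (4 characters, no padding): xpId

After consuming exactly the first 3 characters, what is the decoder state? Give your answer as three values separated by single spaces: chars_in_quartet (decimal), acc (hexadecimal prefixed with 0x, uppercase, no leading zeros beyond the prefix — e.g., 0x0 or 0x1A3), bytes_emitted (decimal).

Answer: 3 0x31A48 0

Derivation:
After char 0 ('x'=49): chars_in_quartet=1 acc=0x31 bytes_emitted=0
After char 1 ('p'=41): chars_in_quartet=2 acc=0xC69 bytes_emitted=0
After char 2 ('I'=8): chars_in_quartet=3 acc=0x31A48 bytes_emitted=0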